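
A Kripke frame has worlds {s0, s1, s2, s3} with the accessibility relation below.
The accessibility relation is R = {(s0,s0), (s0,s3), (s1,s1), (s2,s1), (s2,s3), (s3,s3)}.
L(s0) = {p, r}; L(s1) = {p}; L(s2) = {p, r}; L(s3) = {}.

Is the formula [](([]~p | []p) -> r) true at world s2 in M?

No

At s2: [](([]~p | []p) -> r) requires ([]~p | []p) -> r at every successor {s1, s3}.
  ([]~p | []p) -> r fails at s1, so [](([]~p | []p) -> r) is false at s2.
    At s1: []~p | []p is true, r is false, so ([]~p | []p) -> r is false.
      At s1: []~p is false, []p is true, so []~p | []p is true.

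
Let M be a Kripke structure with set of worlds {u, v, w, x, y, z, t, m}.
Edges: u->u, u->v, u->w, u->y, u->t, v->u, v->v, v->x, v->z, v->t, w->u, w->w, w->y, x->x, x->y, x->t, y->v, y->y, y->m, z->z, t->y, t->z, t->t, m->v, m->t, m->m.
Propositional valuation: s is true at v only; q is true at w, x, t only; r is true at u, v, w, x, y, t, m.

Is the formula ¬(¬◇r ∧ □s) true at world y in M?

Recall that □ψ holds at a world iff ψ holds at every accessible world, and ◇ψ holds iff ψ holds at some accessible world.
At y: ¬◇r ∧ □s is false, so ¬(¬◇r ∧ □s) is true.
  At y: ¬◇r is false, □s is false, so ¬◇r ∧ □s is false.
    At y: ◇r is true, so ¬◇r is false.
      At y: ◇r requires r at some successor in {v, y, m}.
        r holds at v, so ◇r is true at y.
    At y: □s requires s at every successor {v, y, m}.
      s fails at y, so □s is false at y.

Yes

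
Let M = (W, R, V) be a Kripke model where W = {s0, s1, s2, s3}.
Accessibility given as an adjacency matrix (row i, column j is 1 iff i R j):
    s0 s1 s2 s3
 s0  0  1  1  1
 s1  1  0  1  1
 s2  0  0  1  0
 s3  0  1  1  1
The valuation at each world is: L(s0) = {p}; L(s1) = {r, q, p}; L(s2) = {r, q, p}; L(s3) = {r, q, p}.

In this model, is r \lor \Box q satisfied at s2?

Yes

At s2: r is true, \Box q is true, so r \lor \Box q is true.
  At s2: \Box q requires q at every successor {s2}.
    At s2: q is true.
  So \Box q is true at s2.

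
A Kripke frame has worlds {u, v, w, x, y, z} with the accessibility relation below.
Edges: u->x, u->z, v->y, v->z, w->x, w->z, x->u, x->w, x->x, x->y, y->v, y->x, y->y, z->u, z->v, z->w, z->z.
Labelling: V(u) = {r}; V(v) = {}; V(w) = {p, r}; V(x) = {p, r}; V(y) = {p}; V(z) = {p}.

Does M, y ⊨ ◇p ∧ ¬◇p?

No

At y: ◇p is true, ¬◇p is false, so ◇p ∧ ¬◇p is false.
  At y: ◇p requires p at some successor in {v, x, y}.
    p holds at x, so ◇p is true at y.
  At y: ◇p is true, so ¬◇p is false.
    At y: ◇p requires p at some successor in {v, x, y}.
      p holds at x, so ◇p is true at y.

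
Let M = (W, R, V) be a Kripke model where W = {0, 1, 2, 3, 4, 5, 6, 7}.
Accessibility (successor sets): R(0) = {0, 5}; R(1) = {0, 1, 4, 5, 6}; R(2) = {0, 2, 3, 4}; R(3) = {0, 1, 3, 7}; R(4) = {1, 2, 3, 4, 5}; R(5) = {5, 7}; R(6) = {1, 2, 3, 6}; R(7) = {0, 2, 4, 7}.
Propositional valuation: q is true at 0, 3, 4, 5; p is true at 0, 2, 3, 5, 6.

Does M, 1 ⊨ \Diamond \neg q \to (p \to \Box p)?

At 1: \Diamond \neg q is true, p \to \Box p is true, so \Diamond \neg q \to (p \to \Box p) is true.
  At 1: \Diamond \neg q requires \neg q at some successor in {0, 1, 4, 5, 6}.
    \neg q holds at 1, so \Diamond \neg q is true at 1.
  At 1: p is false, \Box p is false, so p \to \Box p is true.
    At 1: \Box p requires p at every successor {0, 1, 4, 5, 6}.
      p fails at 1, so \Box p is false at 1.

Yes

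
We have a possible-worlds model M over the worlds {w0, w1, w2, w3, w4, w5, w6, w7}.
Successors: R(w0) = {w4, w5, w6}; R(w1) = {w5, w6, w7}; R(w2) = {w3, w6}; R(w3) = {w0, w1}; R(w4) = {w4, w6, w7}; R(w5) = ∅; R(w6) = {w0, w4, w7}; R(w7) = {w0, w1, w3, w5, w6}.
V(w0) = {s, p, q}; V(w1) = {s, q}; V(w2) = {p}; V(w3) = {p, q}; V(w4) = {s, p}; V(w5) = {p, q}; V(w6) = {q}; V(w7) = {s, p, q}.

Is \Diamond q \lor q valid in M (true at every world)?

Yes

Let φ = \Diamond q \lor q. Evaluate φ at each world:
  w0 (successors {w4, w5, w6}): φ is true.
  w1 (successors {w5, w6, w7}): φ is true.
  w2 (successors {w3, w6}): φ is true.
  w3 (successors {w0, w1}): φ is true.
  w4 (successors {w4, w6, w7}): φ is true.
  w5 (successors ∅): φ is true.
  w6 (successors {w0, w4, w7}): φ is true.
  w7 (successors {w0, w1, w3, w5, w6}): φ is true.
For instance, at w3:
  At w3: \Diamond q is true, q is true, so \Diamond q \lor q is true.
    At w3: \Diamond q requires q at some successor in {w0, w1}.
      q holds at w0, so \Diamond q is true at w3.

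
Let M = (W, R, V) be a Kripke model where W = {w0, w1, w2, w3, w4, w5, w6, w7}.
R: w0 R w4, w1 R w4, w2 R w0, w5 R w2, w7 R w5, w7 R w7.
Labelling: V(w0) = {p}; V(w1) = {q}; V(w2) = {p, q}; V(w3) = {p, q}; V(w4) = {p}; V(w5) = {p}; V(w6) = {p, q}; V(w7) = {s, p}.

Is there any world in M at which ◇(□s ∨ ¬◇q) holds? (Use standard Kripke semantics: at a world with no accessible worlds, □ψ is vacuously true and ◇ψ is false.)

Yes

Recall that □ψ holds at a world iff ψ holds at every accessible world, and ◇ψ holds iff ψ holds at some accessible world.
Let φ = ◇(□s ∨ ¬◇q). Evaluate φ at each world:
  w0 (successors {w4}): φ is true.
  w1 (successors {w4}): φ is true.
  w2 (successors {w0}): φ is true.
  w3 (successors ∅): φ is false.
  w4 (successors ∅): φ is false.
  w5 (successors {w2}): φ is true.
  w6 (successors ∅): φ is false.
  w7 (successors {w5, w7}): φ is true.
Detail at w0 (witness):
  At w0: ◇(□s ∨ ¬◇q) requires □s ∨ ¬◇q at some successor in {w4}.
    □s ∨ ¬◇q holds at w4, so ◇(□s ∨ ¬◇q) is true at w0.
      At w4: □s is true, ¬◇q is true, so □s ∨ ¬◇q is true.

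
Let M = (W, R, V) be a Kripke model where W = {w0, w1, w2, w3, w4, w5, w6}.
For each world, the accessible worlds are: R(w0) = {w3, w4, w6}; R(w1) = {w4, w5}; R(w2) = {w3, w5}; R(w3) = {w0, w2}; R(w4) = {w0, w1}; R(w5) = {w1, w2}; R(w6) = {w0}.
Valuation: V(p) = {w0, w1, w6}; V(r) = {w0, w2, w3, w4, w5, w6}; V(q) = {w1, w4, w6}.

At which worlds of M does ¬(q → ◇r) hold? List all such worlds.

Let φ = ¬(q → ◇r). Evaluate φ at each world:
  w0 (successors {w3, w4, w6}): φ is false.
  w1 (successors {w4, w5}): φ is false.
  w2 (successors {w3, w5}): φ is false.
  w3 (successors {w0, w2}): φ is false.
  w4 (successors {w0, w1}): φ is false.
  w5 (successors {w1, w2}): φ is false.
  w6 (successors {w0}): φ is false.
For instance, at w1:
  At w1: q → ◇r is true, so ¬(q → ◇r) is false.
    At w1: q is true, ◇r is true, so q → ◇r is true.
      At w1: ◇r requires r at some successor in {w4, w5}.
        r holds at w4, so ◇r is true at w1.
Satisfying worlds: none.

none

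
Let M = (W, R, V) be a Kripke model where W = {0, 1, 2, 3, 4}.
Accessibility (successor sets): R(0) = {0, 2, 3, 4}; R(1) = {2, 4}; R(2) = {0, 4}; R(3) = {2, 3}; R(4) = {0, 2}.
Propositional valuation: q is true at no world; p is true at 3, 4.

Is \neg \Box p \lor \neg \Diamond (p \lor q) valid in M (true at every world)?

Recall that \Box ψ holds at a world iff ψ holds at every accessible world, and \Diamond ψ holds iff ψ holds at some accessible world.
Let φ = \neg \Box p \lor \neg \Diamond (p \lor q). Evaluate φ at each world:
  0 (successors {0, 2, 3, 4}): φ is true.
  1 (successors {2, 4}): φ is true.
  2 (successors {0, 4}): φ is true.
  3 (successors {2, 3}): φ is true.
  4 (successors {0, 2}): φ is true.
For instance, at 2:
  At 2: \neg \Box p is true, \neg \Diamond (p \lor q) is false, so \neg \Box p \lor \neg \Diamond (p \lor q) is true.
    At 2: \Box p is false, so \neg \Box p is true.
      At 2: \Box p requires p at every successor {0, 4}.
        p fails at 0, so \Box p is false at 2.
    At 2: \Diamond (p \lor q) is true, so \neg \Diamond (p \lor q) is false.
      At 2: \Diamond (p \lor q) requires p \lor q at some successor in {0, 4}.
        p \lor q holds at 4, so \Diamond (p \lor q) is true at 2.

Yes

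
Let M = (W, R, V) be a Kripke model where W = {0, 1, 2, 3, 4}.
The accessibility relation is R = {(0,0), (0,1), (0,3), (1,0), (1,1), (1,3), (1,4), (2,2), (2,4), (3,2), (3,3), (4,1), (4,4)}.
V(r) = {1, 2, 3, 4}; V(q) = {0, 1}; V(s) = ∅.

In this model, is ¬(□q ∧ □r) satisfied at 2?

Recall that □ψ holds at a world iff ψ holds at every accessible world, and ◇ψ holds iff ψ holds at some accessible world.
At 2: □q ∧ □r is false, so ¬(□q ∧ □r) is true.
  At 2: □q is false, □r is true, so □q ∧ □r is false.
    At 2: □q requires q at every successor {2, 4}.
      q fails at 2, so □q is false at 2.
    At 2: □r requires r at every successor {2, 4}.
      At 2: r is true.
      At 4: r is true.
    So □r is true at 2.

Yes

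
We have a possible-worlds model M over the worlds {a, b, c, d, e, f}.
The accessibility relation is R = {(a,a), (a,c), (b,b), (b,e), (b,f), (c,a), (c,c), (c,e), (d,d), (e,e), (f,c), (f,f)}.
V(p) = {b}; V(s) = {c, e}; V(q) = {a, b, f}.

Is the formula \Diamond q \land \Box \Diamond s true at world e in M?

At e: \Diamond q is false, \Box \Diamond s is true, so \Diamond q \land \Box \Diamond s is false.
  At e: \Diamond q requires q at some successor in {e}.
    At e: q is false.
  So \Diamond q is false at e.
  At e: \Box \Diamond s requires \Diamond s at every successor {e}.
      At e: \Diamond s requires s at some successor in {e}.
        s holds at e, so \Diamond s is true at e.
  So \Box \Diamond s is true at e.

No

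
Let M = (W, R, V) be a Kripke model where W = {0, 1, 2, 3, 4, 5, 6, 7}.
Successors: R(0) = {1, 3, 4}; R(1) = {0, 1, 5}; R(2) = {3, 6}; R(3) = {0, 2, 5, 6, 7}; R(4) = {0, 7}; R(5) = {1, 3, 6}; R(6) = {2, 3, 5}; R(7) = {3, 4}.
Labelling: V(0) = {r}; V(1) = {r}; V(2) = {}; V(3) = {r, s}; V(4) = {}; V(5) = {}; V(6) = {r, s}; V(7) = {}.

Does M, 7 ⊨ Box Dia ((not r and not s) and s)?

Recall that Box ψ holds at a world iff ψ holds at every accessible world, and Dia ψ holds iff ψ holds at some accessible world.
At 7: Box Dia ((not r and not s) and s) requires Dia ((not r and not s) and s) at every successor {3, 4}.
  Dia ((not r and not s) and s) fails at 3, so Box Dia ((not r and not s) and s) is false at 7.
    At 3: Dia ((not r and not s) and s) requires (not r and not s) and s at some successor in {0, 2, 5, 6, 7}.
      At 0: (not r and not s) and s is false.
      At 2: (not r and not s) and s is false.
      At 5: (not r and not s) and s is false.
      At 6: (not r and not s) and s is false.
      At 7: (not r and not s) and s is false.
    So Dia ((not r and not s) and s) is false at 3.

No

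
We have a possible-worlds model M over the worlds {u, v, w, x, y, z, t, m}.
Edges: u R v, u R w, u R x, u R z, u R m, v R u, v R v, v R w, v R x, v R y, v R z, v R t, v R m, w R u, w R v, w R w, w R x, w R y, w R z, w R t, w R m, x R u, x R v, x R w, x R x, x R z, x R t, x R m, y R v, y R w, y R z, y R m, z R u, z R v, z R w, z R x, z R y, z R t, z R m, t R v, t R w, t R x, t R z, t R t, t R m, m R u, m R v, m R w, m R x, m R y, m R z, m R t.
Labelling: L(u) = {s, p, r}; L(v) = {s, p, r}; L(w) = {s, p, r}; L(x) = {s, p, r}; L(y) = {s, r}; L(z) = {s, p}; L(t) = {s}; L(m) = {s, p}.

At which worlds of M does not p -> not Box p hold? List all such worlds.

Let φ = not p -> not Box p. Evaluate φ at each world:
  u (successors {v, w, x, z, m}): φ is true.
  v (successors {u, v, w, x, y, z, t, m}): φ is true.
  w (successors {u, v, w, x, y, z, t, m}): φ is true.
  x (successors {u, v, w, x, z, t, m}): φ is true.
  y (successors {v, w, z, m}): φ is false.
  z (successors {u, v, w, x, y, t, m}): φ is true.
  t (successors {v, w, x, z, t, m}): φ is true.
  m (successors {u, v, w, x, y, z, t}): φ is true.
For instance, at v:
  At v: not p is false, not Box p is true, so not p -> not Box p is true.
    At v: Box p is false, so not Box p is true.
      At v: Box p requires p at every successor {u, v, w, x, y, z, t, m}.
        p fails at y, so Box p is false at v.
Satisfying worlds: {u, v, w, x, z, t, m}

u, v, w, x, z, t, m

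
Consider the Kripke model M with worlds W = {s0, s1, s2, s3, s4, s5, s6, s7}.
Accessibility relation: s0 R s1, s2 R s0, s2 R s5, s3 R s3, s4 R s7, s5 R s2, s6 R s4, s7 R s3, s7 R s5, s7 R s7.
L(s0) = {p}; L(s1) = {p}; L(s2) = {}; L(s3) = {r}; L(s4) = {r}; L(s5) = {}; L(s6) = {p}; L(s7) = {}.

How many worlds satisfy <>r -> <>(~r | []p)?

6

Let φ = <>r -> <>(~r | []p). Evaluate φ at each world:
  s0 (successors {s1}): φ is true.
  s1 (successors ∅): φ is true.
  s2 (successors {s0, s5}): φ is true.
  s3 (successors {s3}): φ is false.
  s4 (successors {s7}): φ is true.
  s5 (successors {s2}): φ is true.
  s6 (successors {s4}): φ is false.
  s7 (successors {s3, s5, s7}): φ is true.
For instance, at s3:
  At s3: <>r is true, <>(~r | []p) is false, so <>r -> <>(~r | []p) is false.
    At s3: <>r requires r at some successor in {s3}.
      r holds at s3, so <>r is true at s3.
    At s3: <>(~r | []p) requires ~r | []p at some successor in {s3}.
      At s3: ~r | []p is false.
    So <>(~r | []p) is false at s3.
Satisfying worlds: {s0, s1, s2, s4, s5, s7}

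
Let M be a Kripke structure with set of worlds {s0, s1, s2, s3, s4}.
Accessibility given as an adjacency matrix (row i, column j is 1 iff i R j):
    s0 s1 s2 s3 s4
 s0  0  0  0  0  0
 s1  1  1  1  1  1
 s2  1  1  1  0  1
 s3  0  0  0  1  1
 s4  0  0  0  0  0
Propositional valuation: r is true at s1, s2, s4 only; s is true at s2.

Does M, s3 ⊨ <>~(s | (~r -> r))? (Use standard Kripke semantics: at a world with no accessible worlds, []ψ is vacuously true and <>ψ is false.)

At s3: <>~(s | (~r -> r)) requires ~(s | (~r -> r)) at some successor in {s3, s4}.
  ~(s | (~r -> r)) holds at s3, so <>~(s | (~r -> r)) is true at s3.

Yes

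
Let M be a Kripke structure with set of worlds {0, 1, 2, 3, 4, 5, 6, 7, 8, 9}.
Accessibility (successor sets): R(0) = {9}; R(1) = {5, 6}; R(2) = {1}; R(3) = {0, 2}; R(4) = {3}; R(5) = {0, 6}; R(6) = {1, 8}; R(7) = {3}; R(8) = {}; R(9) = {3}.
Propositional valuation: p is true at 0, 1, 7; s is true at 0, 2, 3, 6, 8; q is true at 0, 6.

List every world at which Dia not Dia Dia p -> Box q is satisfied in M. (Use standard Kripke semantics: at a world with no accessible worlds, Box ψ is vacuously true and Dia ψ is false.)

0, 2, 4, 5, 7, 8, 9

Recall that Box ψ holds at a world iff ψ holds at every accessible world, and Dia ψ holds iff ψ holds at some accessible world.
Let φ = Dia not Dia Dia p -> Box q. Evaluate φ at each world:
  0 (successors {9}): φ is true.
  1 (successors {5, 6}): φ is false.
  2 (successors {1}): φ is true.
  3 (successors {0, 2}): φ is false.
  4 (successors {3}): φ is true.
  5 (successors {0, 6}): φ is true.
  6 (successors {1, 8}): φ is false.
  7 (successors {3}): φ is true.
  8 (successors ∅): φ is true.
  9 (successors {3}): φ is true.
For instance, at 0:
  At 0: Dia not Dia Dia p is false, Box q is false, so Dia not Dia Dia p -> Box q is true.
    At 0: Dia not Dia Dia p requires not Dia Dia p at some successor in {9}.
      At 9: not Dia Dia p is false.
    So Dia not Dia Dia p is false at 0.
    At 0: Box q requires q at every successor {9}.
      q fails at 9, so Box q is false at 0.
Satisfying worlds: {0, 2, 4, 5, 7, 8, 9}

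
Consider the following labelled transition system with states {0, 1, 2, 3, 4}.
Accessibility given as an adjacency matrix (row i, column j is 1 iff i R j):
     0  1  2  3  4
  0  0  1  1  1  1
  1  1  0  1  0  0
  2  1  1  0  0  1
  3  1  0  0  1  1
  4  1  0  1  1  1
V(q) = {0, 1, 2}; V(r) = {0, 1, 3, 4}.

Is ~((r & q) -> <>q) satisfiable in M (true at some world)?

Let φ = ~((r & q) -> <>q). Evaluate φ at each world:
  0 (successors {1, 2, 3, 4}): φ is false.
  1 (successors {0, 2}): φ is false.
  2 (successors {0, 1, 4}): φ is false.
  3 (successors {0, 3, 4}): φ is false.
  4 (successors {0, 2, 3, 4}): φ is false.
For instance, at 3:
  At 3: (r & q) -> <>q is true, so ~((r & q) -> <>q) is false.
    At 3: r & q is false, <>q is true, so (r & q) -> <>q is true.
      At 3: <>q requires q at some successor in {0, 3, 4}.
        q holds at 0, so <>q is true at 3.

No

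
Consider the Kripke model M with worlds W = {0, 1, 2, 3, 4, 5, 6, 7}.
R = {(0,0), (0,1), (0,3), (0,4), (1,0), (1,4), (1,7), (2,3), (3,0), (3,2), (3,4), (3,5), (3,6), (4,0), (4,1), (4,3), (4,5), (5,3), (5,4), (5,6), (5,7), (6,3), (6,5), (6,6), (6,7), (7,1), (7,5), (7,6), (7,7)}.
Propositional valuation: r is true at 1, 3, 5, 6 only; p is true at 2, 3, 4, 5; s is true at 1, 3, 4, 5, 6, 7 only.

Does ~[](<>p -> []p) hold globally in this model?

Yes

Recall that []ψ holds at a world iff ψ holds at every accessible world, and <>ψ holds iff ψ holds at some accessible world.
Let φ = ~[](<>p -> []p). Evaluate φ at each world:
  0 (successors {0, 1, 3, 4}): φ is true.
  1 (successors {0, 4, 7}): φ is true.
  2 (successors {3}): φ is true.
  3 (successors {0, 2, 4, 5, 6}): φ is true.
  4 (successors {0, 1, 3, 5}): φ is true.
  5 (successors {3, 4, 6, 7}): φ is true.
  6 (successors {3, 5, 6, 7}): φ is true.
  7 (successors {1, 5, 6, 7}): φ is true.
For instance, at 3:
  At 3: [](<>p -> []p) is false, so ~[](<>p -> []p) is true.
    At 3: [](<>p -> []p) requires <>p -> []p at every successor {0, 2, 4, 5, 6}.
      <>p -> []p fails at 0, so [](<>p -> []p) is false at 3.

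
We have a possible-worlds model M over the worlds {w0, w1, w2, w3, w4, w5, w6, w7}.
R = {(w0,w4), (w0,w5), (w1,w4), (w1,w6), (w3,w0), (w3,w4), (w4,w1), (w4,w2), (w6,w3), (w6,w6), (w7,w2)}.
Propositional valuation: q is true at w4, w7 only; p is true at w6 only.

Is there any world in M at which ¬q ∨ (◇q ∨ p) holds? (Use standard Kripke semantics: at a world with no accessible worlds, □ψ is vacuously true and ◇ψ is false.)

Let φ = ¬q ∨ (◇q ∨ p). Evaluate φ at each world:
  w0 (successors {w4, w5}): φ is true.
  w1 (successors {w4, w6}): φ is true.
  w2 (successors ∅): φ is true.
  w3 (successors {w0, w4}): φ is true.
  w4 (successors {w1, w2}): φ is false.
  w5 (successors ∅): φ is true.
  w6 (successors {w3, w6}): φ is true.
  w7 (successors {w2}): φ is false.
Detail at w0 (witness):
  At w0: ¬q is true, ◇q ∨ p is true, so ¬q ∨ (◇q ∨ p) is true.
    At w0: ◇q is true, p is false, so ◇q ∨ p is true.
      At w0: ◇q requires q at some successor in {w4, w5}.
        q holds at w4, so ◇q is true at w0.

Yes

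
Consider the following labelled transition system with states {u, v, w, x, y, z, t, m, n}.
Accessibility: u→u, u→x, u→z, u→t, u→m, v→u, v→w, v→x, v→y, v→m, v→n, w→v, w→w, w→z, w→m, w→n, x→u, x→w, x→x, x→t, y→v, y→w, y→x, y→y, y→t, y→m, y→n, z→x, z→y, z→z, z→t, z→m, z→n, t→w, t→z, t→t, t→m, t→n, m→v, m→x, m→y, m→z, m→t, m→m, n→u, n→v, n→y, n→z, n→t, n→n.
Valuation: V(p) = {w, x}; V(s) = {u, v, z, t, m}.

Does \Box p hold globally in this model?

No

Recall that \Box ψ holds at a world iff ψ holds at every accessible world, and \Diamond ψ holds iff ψ holds at some accessible world.
Let φ = \Box p. Evaluate φ at each world:
  u (successors {u, x, z, t, m}): φ is false.
  v (successors {u, w, x, y, m, n}): φ is false.
  w (successors {v, w, z, m, n}): φ is false.
  x (successors {u, w, x, t}): φ is false.
  y (successors {v, w, x, y, t, m, n}): φ is false.
  z (successors {x, y, z, t, m, n}): φ is false.
  t (successors {w, z, t, m, n}): φ is false.
  m (successors {v, x, y, z, t, m}): φ is false.
  n (successors {u, v, y, z, t, n}): φ is false.
Detail at u (counterexample):
  At u: \Box p requires p at every successor {u, x, z, t, m}.
    p fails at u, so \Box p is false at u.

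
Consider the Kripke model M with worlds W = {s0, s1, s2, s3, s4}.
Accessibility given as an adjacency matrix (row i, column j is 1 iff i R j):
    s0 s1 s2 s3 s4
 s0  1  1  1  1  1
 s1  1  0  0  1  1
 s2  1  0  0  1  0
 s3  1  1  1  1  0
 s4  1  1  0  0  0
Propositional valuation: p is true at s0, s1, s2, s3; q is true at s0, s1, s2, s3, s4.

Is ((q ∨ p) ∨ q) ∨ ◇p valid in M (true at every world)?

Yes

Let φ = ((q ∨ p) ∨ q) ∨ ◇p. Evaluate φ at each world:
  s0 (successors {s0, s1, s2, s3, s4}): φ is true.
  s1 (successors {s0, s3, s4}): φ is true.
  s2 (successors {s0, s3}): φ is true.
  s3 (successors {s0, s1, s2, s3}): φ is true.
  s4 (successors {s0, s1}): φ is true.
For instance, at s0:
  At s0: (q ∨ p) ∨ q is true, ◇p is true, so ((q ∨ p) ∨ q) ∨ ◇p is true.
    At s0: ◇p requires p at some successor in {s0, s1, s2, s3, s4}.
      p holds at s0, so ◇p is true at s0.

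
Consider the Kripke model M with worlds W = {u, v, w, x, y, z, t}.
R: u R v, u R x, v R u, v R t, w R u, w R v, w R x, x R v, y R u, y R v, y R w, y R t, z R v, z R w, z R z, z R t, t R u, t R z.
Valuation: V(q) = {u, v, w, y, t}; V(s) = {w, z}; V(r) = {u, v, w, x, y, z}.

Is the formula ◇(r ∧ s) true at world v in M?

No

At v: ◇(r ∧ s) requires r ∧ s at some successor in {u, t}.
  At u: r ∧ s is false.
  At t: r ∧ s is false.
So ◇(r ∧ s) is false at v.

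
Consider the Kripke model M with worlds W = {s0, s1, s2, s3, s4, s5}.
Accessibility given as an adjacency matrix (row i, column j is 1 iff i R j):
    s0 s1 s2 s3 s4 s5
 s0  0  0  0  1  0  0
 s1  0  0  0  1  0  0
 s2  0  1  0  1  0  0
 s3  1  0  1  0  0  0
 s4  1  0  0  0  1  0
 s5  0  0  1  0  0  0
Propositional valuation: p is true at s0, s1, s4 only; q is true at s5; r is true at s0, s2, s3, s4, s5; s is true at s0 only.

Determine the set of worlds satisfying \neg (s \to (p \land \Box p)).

Let φ = \neg (s \to (p \land \Box p)). Evaluate φ at each world:
  s0 (successors {s3}): φ is true.
  s1 (successors {s3}): φ is false.
  s2 (successors {s1, s3}): φ is false.
  s3 (successors {s0, s2}): φ is false.
  s4 (successors {s0, s4}): φ is false.
  s5 (successors {s2}): φ is false.
For instance, at s2:
  At s2: s \to (p \land \Box p) is true, so \neg (s \to (p \land \Box p)) is false.
    At s2: s is false, p \land \Box p is false, so s \to (p \land \Box p) is true.
      At s2: p is false, \Box p is false, so p \land \Box p is false.
Satisfying worlds: {s0}

s0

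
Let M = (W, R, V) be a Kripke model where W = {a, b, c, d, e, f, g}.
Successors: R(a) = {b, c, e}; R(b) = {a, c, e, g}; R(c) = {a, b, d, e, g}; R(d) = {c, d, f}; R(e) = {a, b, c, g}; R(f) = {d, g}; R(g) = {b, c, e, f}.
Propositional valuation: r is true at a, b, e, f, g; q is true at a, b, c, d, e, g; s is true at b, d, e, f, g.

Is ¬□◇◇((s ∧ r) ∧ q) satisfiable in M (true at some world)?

Let φ = ¬□◇◇((s ∧ r) ∧ q). Evaluate φ at each world:
  a (successors {b, c, e}): φ is false.
  b (successors {a, c, e, g}): φ is false.
  c (successors {a, b, d, e, g}): φ is false.
  d (successors {c, d, f}): φ is false.
  e (successors {a, b, c, g}): φ is false.
  f (successors {d, g}): φ is false.
  g (successors {b, c, e, f}): φ is false.
For instance, at e:
  At e: □◇◇((s ∧ r) ∧ q) is true, so ¬□◇◇((s ∧ r) ∧ q) is false.
    At e: □◇◇((s ∧ r) ∧ q) requires ◇◇((s ∧ r) ∧ q) at every successor {a, b, c, g}.
      At a: ◇◇((s ∧ r) ∧ q) is true.
      At b: ◇◇((s ∧ r) ∧ q) is true.
      At c: ◇◇((s ∧ r) ∧ q) is true.
      At g: ◇◇((s ∧ r) ∧ q) is true.
    So □◇◇((s ∧ r) ∧ q) is true at e.

No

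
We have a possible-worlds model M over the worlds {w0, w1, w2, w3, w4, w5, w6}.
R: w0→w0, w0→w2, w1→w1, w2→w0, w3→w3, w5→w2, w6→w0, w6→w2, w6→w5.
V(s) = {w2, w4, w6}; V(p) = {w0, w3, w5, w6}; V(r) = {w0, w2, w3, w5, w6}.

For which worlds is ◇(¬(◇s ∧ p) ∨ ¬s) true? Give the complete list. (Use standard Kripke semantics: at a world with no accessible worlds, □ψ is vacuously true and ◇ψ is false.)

Let φ = ◇(¬(◇s ∧ p) ∨ ¬s). Evaluate φ at each world:
  w0 (successors {w0, w2}): φ is true.
  w1 (successors {w1}): φ is true.
  w2 (successors {w0}): φ is true.
  w3 (successors {w3}): φ is true.
  w4 (successors ∅): φ is false.
  w5 (successors {w2}): φ is true.
  w6 (successors {w0, w2, w5}): φ is true.
For instance, at w0:
  At w0: ◇(¬(◇s ∧ p) ∨ ¬s) requires ¬(◇s ∧ p) ∨ ¬s at some successor in {w0, w2}.
    ¬(◇s ∧ p) ∨ ¬s holds at w0, so ◇(¬(◇s ∧ p) ∨ ¬s) is true at w0.
      At w0: ¬(◇s ∧ p) is false, ¬s is true, so ¬(◇s ∧ p) ∨ ¬s is true.
Satisfying worlds: {w0, w1, w2, w3, w5, w6}

w0, w1, w2, w3, w5, w6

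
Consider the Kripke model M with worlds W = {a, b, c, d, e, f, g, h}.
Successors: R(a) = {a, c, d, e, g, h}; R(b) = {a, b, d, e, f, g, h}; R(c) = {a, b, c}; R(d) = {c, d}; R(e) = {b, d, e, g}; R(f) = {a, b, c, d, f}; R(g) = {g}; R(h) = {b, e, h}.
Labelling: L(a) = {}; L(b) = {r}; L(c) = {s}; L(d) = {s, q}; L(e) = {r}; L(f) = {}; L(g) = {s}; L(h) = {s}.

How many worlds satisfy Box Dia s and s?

Recall that Box ψ holds at a world iff ψ holds at every accessible world, and Dia ψ holds iff ψ holds at some accessible world.
Let φ = Box Dia s and s. Evaluate φ at each world:
  a (successors {a, c, d, e, g, h}): φ is false.
  b (successors {a, b, d, e, f, g, h}): φ is false.
  c (successors {a, b, c}): φ is true.
  d (successors {c, d}): φ is true.
  e (successors {b, d, e, g}): φ is false.
  f (successors {a, b, c, d, f}): φ is false.
  g (successors {g}): φ is true.
  h (successors {b, e, h}): φ is true.
For instance, at f:
  At f: Box Dia s is true, s is false, so Box Dia s and s is false.
    At f: Box Dia s requires Dia s at every successor {a, b, c, d, f}.
      At a: Dia s is true.
      At b: Dia s is true.
      At c: Dia s is true.
      At d: Dia s is true.
      At f: Dia s is true.
    So Box Dia s is true at f.
Satisfying worlds: {c, d, g, h}

4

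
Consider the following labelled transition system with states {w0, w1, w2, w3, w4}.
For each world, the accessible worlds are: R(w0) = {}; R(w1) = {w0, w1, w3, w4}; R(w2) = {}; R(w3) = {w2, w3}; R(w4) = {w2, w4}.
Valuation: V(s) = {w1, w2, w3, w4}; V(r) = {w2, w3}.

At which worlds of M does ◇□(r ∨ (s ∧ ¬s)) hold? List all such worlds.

w1, w3, w4

Let φ = ◇□(r ∨ (s ∧ ¬s)). Evaluate φ at each world:
  w0 (successors ∅): φ is false.
  w1 (successors {w0, w1, w3, w4}): φ is true.
  w2 (successors ∅): φ is false.
  w3 (successors {w2, w3}): φ is true.
  w4 (successors {w2, w4}): φ is true.
For instance, at w1:
  At w1: ◇□(r ∨ (s ∧ ¬s)) requires □(r ∨ (s ∧ ¬s)) at some successor in {w0, w1, w3, w4}.
    □(r ∨ (s ∧ ¬s)) holds at w0, so ◇□(r ∨ (s ∧ ¬s)) is true at w1.
      At w0: no accessible worlds, so □(r ∨ (s ∧ ¬s)) holds vacuously.
Satisfying worlds: {w1, w3, w4}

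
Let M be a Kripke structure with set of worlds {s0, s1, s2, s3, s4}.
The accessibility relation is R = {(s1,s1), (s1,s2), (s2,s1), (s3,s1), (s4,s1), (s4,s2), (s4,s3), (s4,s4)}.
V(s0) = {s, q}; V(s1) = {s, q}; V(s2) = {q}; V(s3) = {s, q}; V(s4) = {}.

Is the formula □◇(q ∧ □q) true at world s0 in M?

Yes

At s0: no accessible worlds, so □◇(q ∧ □q) holds vacuously.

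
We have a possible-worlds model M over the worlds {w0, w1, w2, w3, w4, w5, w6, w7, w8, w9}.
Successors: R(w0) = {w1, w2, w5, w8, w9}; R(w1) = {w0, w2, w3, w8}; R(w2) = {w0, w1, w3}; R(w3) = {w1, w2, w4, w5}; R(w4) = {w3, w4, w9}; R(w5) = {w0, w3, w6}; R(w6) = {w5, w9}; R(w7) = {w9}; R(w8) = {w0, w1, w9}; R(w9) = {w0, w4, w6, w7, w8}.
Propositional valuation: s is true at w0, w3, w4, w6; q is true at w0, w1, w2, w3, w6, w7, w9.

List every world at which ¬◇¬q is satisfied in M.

w2, w5, w7, w8

Recall that ◇ψ holds at a world iff ψ holds at some accessible world.
Let φ = ¬◇¬q. Evaluate φ at each world:
  w0 (successors {w1, w2, w5, w8, w9}): φ is false.
  w1 (successors {w0, w2, w3, w8}): φ is false.
  w2 (successors {w0, w1, w3}): φ is true.
  w3 (successors {w1, w2, w4, w5}): φ is false.
  w4 (successors {w3, w4, w9}): φ is false.
  w5 (successors {w0, w3, w6}): φ is true.
  w6 (successors {w5, w9}): φ is false.
  w7 (successors {w9}): φ is true.
  w8 (successors {w0, w1, w9}): φ is true.
  w9 (successors {w0, w4, w6, w7, w8}): φ is false.
For instance, at w0:
  At w0: ◇¬q is true, so ¬◇¬q is false.
    At w0: ◇¬q requires ¬q at some successor in {w1, w2, w5, w8, w9}.
      ¬q holds at w5, so ◇¬q is true at w0.
Satisfying worlds: {w2, w5, w7, w8}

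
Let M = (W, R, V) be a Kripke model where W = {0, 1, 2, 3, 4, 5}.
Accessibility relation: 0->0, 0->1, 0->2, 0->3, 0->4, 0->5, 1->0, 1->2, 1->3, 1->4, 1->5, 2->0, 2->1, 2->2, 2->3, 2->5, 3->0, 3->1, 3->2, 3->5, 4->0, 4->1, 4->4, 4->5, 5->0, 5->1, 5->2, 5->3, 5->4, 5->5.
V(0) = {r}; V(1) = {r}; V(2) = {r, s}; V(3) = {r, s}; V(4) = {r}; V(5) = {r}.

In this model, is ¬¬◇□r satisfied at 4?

Yes

Recall that □ψ holds at a world iff ψ holds at every accessible world, and ◇ψ holds iff ψ holds at some accessible world.
At 4: ¬◇□r is false, so ¬¬◇□r is true.
  At 4: ◇□r is true, so ¬◇□r is false.
    At 4: ◇□r requires □r at some successor in {0, 1, 4, 5}.
      □r holds at 0, so ◇□r is true at 4.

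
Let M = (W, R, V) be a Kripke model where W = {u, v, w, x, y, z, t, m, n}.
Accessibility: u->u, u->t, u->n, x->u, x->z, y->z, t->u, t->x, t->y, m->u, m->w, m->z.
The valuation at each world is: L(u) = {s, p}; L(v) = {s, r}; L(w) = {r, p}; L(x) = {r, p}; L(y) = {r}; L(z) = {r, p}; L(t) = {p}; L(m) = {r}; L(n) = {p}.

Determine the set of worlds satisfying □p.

Recall that □ψ holds at a world iff ψ holds at every accessible world, and ◇ψ holds iff ψ holds at some accessible world.
Let φ = □p. Evaluate φ at each world:
  u (successors {u, t, n}): φ is true.
  v (successors ∅): φ is true.
  w (successors ∅): φ is true.
  x (successors {u, z}): φ is true.
  y (successors {z}): φ is true.
  z (successors ∅): φ is true.
  t (successors {u, x, y}): φ is false.
  m (successors {u, w, z}): φ is true.
  n (successors ∅): φ is true.
For instance, at t:
  At t: □p requires p at every successor {u, x, y}.
    p fails at y, so □p is false at t.
Satisfying worlds: {u, v, w, x, y, z, m, n}

u, v, w, x, y, z, m, n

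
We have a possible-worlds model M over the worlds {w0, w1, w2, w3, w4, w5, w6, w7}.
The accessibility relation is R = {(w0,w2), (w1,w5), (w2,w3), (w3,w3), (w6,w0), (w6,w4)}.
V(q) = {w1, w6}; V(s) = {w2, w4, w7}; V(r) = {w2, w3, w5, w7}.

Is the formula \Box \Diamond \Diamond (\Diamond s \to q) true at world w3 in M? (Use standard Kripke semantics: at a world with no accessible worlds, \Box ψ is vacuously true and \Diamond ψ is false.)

Yes

At w3: \Box \Diamond \Diamond (\Diamond s \to q) requires \Diamond \Diamond (\Diamond s \to q) at every successor {w3}.
    At w3: \Diamond \Diamond (\Diamond s \to q) requires \Diamond (\Diamond s \to q) at some successor in {w3}.
      \Diamond (\Diamond s \to q) holds at w3, so \Diamond \Diamond (\Diamond s \to q) is true at w3.
So \Box \Diamond \Diamond (\Diamond s \to q) is true at w3.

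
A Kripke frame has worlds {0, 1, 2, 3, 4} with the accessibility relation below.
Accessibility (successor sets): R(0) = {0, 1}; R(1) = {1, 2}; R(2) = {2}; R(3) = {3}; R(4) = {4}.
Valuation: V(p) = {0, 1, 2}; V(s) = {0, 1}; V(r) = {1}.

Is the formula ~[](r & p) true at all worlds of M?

Let φ = ~[](r & p). Evaluate φ at each world:
  0 (successors {0, 1}): φ is true.
  1 (successors {1, 2}): φ is true.
  2 (successors {2}): φ is true.
  3 (successors {3}): φ is true.
  4 (successors {4}): φ is true.
For instance, at 4:
  At 4: [](r & p) is false, so ~[](r & p) is true.
    At 4: [](r & p) requires r & p at every successor {4}.
      r & p fails at 4, so [](r & p) is false at 4.

Yes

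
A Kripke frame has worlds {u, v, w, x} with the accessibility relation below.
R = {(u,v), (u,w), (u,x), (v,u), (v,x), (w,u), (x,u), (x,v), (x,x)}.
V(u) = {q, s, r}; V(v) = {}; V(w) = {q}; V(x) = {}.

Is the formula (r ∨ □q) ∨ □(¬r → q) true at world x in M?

At x: r ∨ □q is false, □(¬r → q) is false, so (r ∨ □q) ∨ □(¬r → q) is false.
  At x: r is false, □q is false, so r ∨ □q is false.
    At x: □q requires q at every successor {u, v, x}.
      q fails at v, so □q is false at x.
  At x: □(¬r → q) requires ¬r → q at every successor {u, v, x}.
    ¬r → q fails at v, so □(¬r → q) is false at x.

No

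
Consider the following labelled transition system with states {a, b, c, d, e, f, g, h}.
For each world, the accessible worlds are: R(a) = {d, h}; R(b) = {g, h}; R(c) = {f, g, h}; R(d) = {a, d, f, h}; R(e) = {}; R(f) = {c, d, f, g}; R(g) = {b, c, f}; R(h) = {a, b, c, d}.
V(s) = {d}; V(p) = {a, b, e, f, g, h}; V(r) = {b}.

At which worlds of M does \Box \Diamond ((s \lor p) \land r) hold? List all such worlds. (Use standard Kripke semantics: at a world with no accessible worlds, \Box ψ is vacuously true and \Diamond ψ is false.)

b, e

Let φ = \Box \Diamond ((s \lor p) \land r). Evaluate φ at each world:
  a (successors {d, h}): φ is false.
  b (successors {g, h}): φ is true.
  c (successors {f, g, h}): φ is false.
  d (successors {a, d, f, h}): φ is false.
  e (successors ∅): φ is true.
  f (successors {c, d, f, g}): φ is false.
  g (successors {b, c, f}): φ is false.
  h (successors {a, b, c, d}): φ is false.
For instance, at b:
  At b: \Box \Diamond ((s \lor p) \land r) requires \Diamond ((s \lor p) \land r) at every successor {g, h}.
      At g: \Diamond ((s \lor p) \land r) requires (s \lor p) \land r at some successor in {b, c, f}.
        (s \lor p) \land r holds at b, so \Diamond ((s \lor p) \land r) is true at g.
      At h: \Diamond ((s \lor p) \land r) requires (s \lor p) \land r at some successor in {a, b, c, d}.
        (s \lor p) \land r holds at b, so \Diamond ((s \lor p) \land r) is true at h.
  So \Box \Diamond ((s \lor p) \land r) is true at b.
Satisfying worlds: {b, e}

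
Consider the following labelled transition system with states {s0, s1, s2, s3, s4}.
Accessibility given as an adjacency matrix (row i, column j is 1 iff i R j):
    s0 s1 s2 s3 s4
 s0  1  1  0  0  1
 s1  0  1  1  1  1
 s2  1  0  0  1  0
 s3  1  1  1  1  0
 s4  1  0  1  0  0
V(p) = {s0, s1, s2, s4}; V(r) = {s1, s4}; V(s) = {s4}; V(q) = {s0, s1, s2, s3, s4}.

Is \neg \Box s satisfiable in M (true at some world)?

Recall that \Box ψ holds at a world iff ψ holds at every accessible world, and \Diamond ψ holds iff ψ holds at some accessible world.
Let φ = \neg \Box s. Evaluate φ at each world:
  s0 (successors {s0, s1, s4}): φ is true.
  s1 (successors {s1, s2, s3, s4}): φ is true.
  s2 (successors {s0, s3}): φ is true.
  s3 (successors {s0, s1, s2, s3}): φ is true.
  s4 (successors {s0, s2}): φ is true.
Detail at s0 (witness):
  At s0: \Box s is false, so \neg \Box s is true.
    At s0: \Box s requires s at every successor {s0, s1, s4}.
      s fails at s0, so \Box s is false at s0.

Yes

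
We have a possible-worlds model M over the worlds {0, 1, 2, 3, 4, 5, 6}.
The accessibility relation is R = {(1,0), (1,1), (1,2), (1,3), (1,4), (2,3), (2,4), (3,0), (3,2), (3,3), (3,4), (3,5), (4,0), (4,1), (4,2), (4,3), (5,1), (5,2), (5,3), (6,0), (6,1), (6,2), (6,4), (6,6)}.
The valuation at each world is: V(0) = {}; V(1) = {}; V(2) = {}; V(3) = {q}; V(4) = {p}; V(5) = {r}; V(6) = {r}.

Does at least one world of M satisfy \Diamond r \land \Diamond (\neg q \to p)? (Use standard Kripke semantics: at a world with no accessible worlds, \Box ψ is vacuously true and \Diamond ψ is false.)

Yes

Let φ = \Diamond r \land \Diamond (\neg q \to p). Evaluate φ at each world:
  0 (successors ∅): φ is false.
  1 (successors {0, 1, 2, 3, 4}): φ is false.
  2 (successors {3, 4}): φ is false.
  3 (successors {0, 2, 3, 4, 5}): φ is true.
  4 (successors {0, 1, 2, 3}): φ is false.
  5 (successors {1, 2, 3}): φ is false.
  6 (successors {0, 1, 2, 4, 6}): φ is true.
Detail at 3 (witness):
  At 3: \Diamond r is true, \Diamond (\neg q \to p) is true, so \Diamond r \land \Diamond (\neg q \to p) is true.
    At 3: \Diamond r requires r at some successor in {0, 2, 3, 4, 5}.
      r holds at 5, so \Diamond r is true at 3.
    At 3: \Diamond (\neg q \to p) requires \neg q \to p at some successor in {0, 2, 3, 4, 5}.
      \neg q \to p holds at 3, so \Diamond (\neg q \to p) is true at 3.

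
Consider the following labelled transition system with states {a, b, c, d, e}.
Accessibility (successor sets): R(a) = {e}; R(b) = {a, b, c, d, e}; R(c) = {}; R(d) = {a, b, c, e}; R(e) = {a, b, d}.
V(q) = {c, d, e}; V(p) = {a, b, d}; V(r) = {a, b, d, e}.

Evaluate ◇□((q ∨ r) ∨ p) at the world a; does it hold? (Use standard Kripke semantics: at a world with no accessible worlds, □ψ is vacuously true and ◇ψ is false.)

At a: ◇□((q ∨ r) ∨ p) requires □((q ∨ r) ∨ p) at some successor in {e}.
  □((q ∨ r) ∨ p) holds at e, so ◇□((q ∨ r) ∨ p) is true at a.
    At e: □((q ∨ r) ∨ p) requires (q ∨ r) ∨ p at every successor {a, b, d}.
      At a: (q ∨ r) ∨ p is true.
      At b: (q ∨ r) ∨ p is true.
      At d: (q ∨ r) ∨ p is true.
    So □((q ∨ r) ∨ p) is true at e.

Yes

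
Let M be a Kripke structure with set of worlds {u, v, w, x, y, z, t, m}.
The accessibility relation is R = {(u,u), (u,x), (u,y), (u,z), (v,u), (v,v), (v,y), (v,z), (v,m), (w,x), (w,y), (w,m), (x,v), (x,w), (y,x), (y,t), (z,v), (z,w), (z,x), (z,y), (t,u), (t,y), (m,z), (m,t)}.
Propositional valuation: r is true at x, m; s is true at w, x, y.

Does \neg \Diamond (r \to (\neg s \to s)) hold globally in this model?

Let φ = \neg \Diamond (r \to (\neg s \to s)). Evaluate φ at each world:
  u (successors {u, x, y, z}): φ is false.
  v (successors {u, v, y, z, m}): φ is false.
  w (successors {x, y, m}): φ is false.
  x (successors {v, w}): φ is false.
  y (successors {x, t}): φ is false.
  z (successors {v, w, x, y}): φ is false.
  t (successors {u, y}): φ is false.
  m (successors {z, t}): φ is false.
Detail at u (counterexample):
  At u: \Diamond (r \to (\neg s \to s)) is true, so \neg \Diamond (r \to (\neg s \to s)) is false.
    At u: \Diamond (r \to (\neg s \to s)) requires r \to (\neg s \to s) at some successor in {u, x, y, z}.
      r \to (\neg s \to s) holds at u, so \Diamond (r \to (\neg s \to s)) is true at u.

No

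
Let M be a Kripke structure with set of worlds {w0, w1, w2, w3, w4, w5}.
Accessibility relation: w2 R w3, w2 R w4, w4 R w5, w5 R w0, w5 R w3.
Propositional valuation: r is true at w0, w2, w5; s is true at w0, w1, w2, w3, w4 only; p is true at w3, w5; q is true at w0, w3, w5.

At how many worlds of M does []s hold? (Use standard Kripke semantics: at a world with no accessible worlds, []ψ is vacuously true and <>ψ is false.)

Let φ = []s. Evaluate φ at each world:
  w0 (successors ∅): φ is true.
  w1 (successors ∅): φ is true.
  w2 (successors {w3, w4}): φ is true.
  w3 (successors ∅): φ is true.
  w4 (successors {w5}): φ is false.
  w5 (successors {w0, w3}): φ is true.
For instance, at w5:
  At w5: []s requires s at every successor {w0, w3}.
    At w0: s is true.
    At w3: s is true.
  So []s is true at w5.
Satisfying worlds: {w0, w1, w2, w3, w5}

5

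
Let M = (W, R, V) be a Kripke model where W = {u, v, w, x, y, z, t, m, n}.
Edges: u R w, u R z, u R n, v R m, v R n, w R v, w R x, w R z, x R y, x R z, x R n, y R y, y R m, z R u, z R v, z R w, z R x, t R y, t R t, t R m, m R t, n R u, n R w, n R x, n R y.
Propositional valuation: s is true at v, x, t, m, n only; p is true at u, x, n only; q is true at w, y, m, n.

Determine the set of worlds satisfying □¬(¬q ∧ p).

Let φ = □¬(¬q ∧ p). Evaluate φ at each world:
  u (successors {w, z, n}): φ is true.
  v (successors {m, n}): φ is true.
  w (successors {v, x, z}): φ is false.
  x (successors {y, z, n}): φ is true.
  y (successors {y, m}): φ is true.
  z (successors {u, v, w, x}): φ is false.
  t (successors {y, t, m}): φ is true.
  m (successors {t}): φ is true.
  n (successors {u, w, x, y}): φ is false.
For instance, at y:
  At y: □¬(¬q ∧ p) requires ¬(¬q ∧ p) at every successor {y, m}.
    At y: ¬(¬q ∧ p) is true.
    At m: ¬(¬q ∧ p) is true.
  So □¬(¬q ∧ p) is true at y.
Satisfying worlds: {u, v, x, y, t, m}

u, v, x, y, t, m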